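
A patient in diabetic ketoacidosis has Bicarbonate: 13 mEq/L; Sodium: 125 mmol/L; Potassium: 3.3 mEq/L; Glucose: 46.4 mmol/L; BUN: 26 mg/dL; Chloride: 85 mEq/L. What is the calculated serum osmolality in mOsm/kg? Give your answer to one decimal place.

Calculated osmolality = 2·Na + glucose + BUN/2.8
= 2·125 + 46.4 + 26/2.8
= 250 + 46.40 + 9.29
= 305.69 mOsm/kg

305.7 mOsm/kg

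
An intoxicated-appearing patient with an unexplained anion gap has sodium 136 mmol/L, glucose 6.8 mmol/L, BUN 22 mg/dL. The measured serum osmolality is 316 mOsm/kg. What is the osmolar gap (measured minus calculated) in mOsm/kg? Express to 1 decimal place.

29.3 mOsm/kg

Calculated osmolality = 2·Na + glucose + BUN/2.8
= 2·136 + 6.8 + 22/2.8
= 272 + 6.80 + 7.86
= 286.66 mOsm/kg ≈ 286.7 mOsm/kg
Osmolar gap = measured − calculated = 316 − 286.7 = 29.3 mOsm/kg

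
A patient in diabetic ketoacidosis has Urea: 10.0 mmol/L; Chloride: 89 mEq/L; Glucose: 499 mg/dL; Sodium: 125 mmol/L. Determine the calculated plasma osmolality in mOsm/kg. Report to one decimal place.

287.7 mOsm/kg

Calculated osmolality = 2·Na + glucose/18 + urea
= 2·125 + 499/18 + 10
= 250 + 27.72 + 10
= 287.72 mOsm/kg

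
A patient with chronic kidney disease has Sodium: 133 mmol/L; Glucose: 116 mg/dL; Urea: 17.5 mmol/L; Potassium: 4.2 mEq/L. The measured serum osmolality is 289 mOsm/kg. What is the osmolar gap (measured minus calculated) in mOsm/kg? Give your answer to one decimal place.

Calculated osmolality = 2·Na + glucose/18 + urea
= 2·133 + 116/18 + 17.5
= 266 + 6.44 + 17.50
= 289.94 mOsm/kg ≈ 289.9 mOsm/kg
Osmolar gap = measured − calculated = 289 − 289.9 = -0.9 mOsm/kg

-0.9 mOsm/kg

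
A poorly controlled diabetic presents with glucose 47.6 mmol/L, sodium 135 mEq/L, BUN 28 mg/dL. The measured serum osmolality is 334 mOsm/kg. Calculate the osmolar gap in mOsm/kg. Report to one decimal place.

6.4 mOsm/kg

Calculated osmolality = 2·Na + glucose + BUN/2.8
= 2·135 + 47.6 + 28/2.8
= 270 + 47.60 + 10
= 327.6 mOsm/kg ≈ 327.6 mOsm/kg
Osmolar gap = measured − calculated = 334 − 327.6 = 6.4 mOsm/kg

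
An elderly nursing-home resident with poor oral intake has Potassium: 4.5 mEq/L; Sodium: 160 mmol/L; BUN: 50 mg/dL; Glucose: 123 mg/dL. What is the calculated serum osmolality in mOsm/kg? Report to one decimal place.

Calculated osmolality = 2·Na + glucose/18 + BUN/2.8
= 2·160 + 123/18 + 50/2.8
= 320 + 6.83 + 17.86
= 344.69 mOsm/kg

344.7 mOsm/kg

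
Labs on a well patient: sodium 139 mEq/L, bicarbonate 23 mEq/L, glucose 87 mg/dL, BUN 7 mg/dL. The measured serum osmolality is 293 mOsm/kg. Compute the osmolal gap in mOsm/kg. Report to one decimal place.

Calculated osmolality = 2·Na + glucose/18 + BUN/2.8
= 2·139 + 87/18 + 7/2.8
= 278 + 4.83 + 2.50
= 285.33 mOsm/kg ≈ 285.3 mOsm/kg
Osmolar gap = measured − calculated = 293 − 285.3 = 7.7 mOsm/kg

7.7 mOsm/kg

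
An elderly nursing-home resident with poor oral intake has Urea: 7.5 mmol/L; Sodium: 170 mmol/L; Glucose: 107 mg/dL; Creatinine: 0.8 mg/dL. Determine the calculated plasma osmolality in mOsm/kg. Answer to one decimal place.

Calculated osmolality = 2·Na + glucose/18 + urea
= 2·170 + 107/18 + 7.5
= 340 + 5.94 + 7.50
= 353.44 mOsm/kg

353.4 mOsm/kg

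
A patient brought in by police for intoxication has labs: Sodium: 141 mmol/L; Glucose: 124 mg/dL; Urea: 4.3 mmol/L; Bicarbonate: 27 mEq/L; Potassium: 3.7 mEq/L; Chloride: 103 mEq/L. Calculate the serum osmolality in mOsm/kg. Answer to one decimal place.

Calculated osmolality = 2·Na + glucose/18 + urea
= 2·141 + 124/18 + 4.3
= 282 + 6.89 + 4.30
= 293.19 mOsm/kg

293.2 mOsm/kg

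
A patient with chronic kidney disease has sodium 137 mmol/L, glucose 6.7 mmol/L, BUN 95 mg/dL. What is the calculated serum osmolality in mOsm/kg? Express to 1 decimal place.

314.6 mOsm/kg

Calculated osmolality = 2·Na + glucose + BUN/2.8
= 2·137 + 6.7 + 95/2.8
= 274 + 6.70 + 33.93
= 314.63 mOsm/kg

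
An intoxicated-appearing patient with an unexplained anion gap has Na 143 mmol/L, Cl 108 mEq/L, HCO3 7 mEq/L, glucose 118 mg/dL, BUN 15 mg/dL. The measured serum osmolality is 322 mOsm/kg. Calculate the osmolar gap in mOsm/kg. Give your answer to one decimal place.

24.1 mOsm/kg

Calculated osmolality = 2·Na + glucose/18 + BUN/2.8
= 2·143 + 118/18 + 15/2.8
= 286 + 6.56 + 5.36
= 297.92 mOsm/kg ≈ 297.9 mOsm/kg
Osmolar gap = measured − calculated = 322 − 297.9 = 24.1 mOsm/kg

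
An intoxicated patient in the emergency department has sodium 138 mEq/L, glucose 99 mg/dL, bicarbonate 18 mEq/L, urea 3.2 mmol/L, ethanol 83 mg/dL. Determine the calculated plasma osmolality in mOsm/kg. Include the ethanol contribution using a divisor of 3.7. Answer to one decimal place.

Calculated osmolality = 2·Na + glucose/18 + urea + ethanol/3.7
= 2·138 + 99/18 + 3.2 + 83/3.7
= 276 + 5.50 + 3.20 + 22.43
= 307.13 mOsm/kg

307.1 mOsm/kg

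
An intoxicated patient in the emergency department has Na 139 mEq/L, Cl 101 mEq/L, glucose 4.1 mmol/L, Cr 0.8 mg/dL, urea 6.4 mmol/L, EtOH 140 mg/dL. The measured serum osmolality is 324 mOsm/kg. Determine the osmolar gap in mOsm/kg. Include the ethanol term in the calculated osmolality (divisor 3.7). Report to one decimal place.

Calculated osmolality = 2·Na + glucose + urea + ethanol/3.7
= 2·139 + 4.1 + 6.4 + 140/3.7
= 278 + 4.10 + 6.40 + 37.84
= 326.34 mOsm/kg ≈ 326.3 mOsm/kg
Osmolar gap = measured − calculated = 324 − 326.3 = -2.3 mOsm/kg

-2.3 mOsm/kg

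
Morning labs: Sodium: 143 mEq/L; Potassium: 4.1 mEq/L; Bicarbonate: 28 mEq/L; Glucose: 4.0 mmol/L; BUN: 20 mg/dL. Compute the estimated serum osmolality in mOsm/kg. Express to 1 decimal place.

297.1 mOsm/kg

Calculated osmolality = 2·Na + glucose + BUN/2.8
= 2·143 + 4 + 20/2.8
= 286 + 4 + 7.14
= 297.14 mOsm/kg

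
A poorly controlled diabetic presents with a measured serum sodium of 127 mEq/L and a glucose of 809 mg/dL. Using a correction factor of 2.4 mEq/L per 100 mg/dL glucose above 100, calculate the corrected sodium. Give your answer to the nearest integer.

Corrected Na = measured Na + 2.4 · (glucose − 100)/100
= 127 + 2.4 · (809 − 100)/100
= 127 + 17
= 144 mEq/L

144 mEq/L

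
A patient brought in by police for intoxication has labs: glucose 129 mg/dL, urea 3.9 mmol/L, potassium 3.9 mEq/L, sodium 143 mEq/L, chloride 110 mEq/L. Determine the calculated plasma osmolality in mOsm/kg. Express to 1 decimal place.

Calculated osmolality = 2·Na + glucose/18 + urea
= 2·143 + 129/18 + 3.9
= 286 + 7.17 + 3.90
= 297.07 mOsm/kg

297.1 mOsm/kg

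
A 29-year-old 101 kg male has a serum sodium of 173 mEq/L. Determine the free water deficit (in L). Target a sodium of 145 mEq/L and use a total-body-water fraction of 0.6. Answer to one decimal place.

TBW = 0.6 · 101 = 60.6 L
Free water deficit = TBW · (Na/145 − 1)
= 60.6 · (173/145 − 1)
= 60.6 · 0.1931
= 11.7 L

11.7 L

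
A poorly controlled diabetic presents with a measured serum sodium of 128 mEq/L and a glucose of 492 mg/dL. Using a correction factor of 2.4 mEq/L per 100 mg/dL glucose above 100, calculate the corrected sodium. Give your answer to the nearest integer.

137 mEq/L

Corrected Na = measured Na + 2.4 · (glucose − 100)/100
= 128 + 2.4 · (492 − 100)/100
= 128 + 9.4
= 137.4 mEq/L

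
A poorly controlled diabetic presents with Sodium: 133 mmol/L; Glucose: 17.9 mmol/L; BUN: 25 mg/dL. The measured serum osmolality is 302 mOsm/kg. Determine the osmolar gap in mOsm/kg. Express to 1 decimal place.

9.2 mOsm/kg

Calculated osmolality = 2·Na + glucose + BUN/2.8
= 2·133 + 17.9 + 25/2.8
= 266 + 17.90 + 8.93
= 292.83 mOsm/kg ≈ 292.8 mOsm/kg
Osmolar gap = measured − calculated = 302 − 292.8 = 9.2 mOsm/kg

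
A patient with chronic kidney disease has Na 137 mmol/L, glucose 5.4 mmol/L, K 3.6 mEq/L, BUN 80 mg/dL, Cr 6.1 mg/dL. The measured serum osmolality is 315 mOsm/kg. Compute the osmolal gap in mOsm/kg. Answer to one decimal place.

Calculated osmolality = 2·Na + glucose + BUN/2.8
= 2·137 + 5.4 + 80/2.8
= 274 + 5.40 + 28.57
= 307.97 mOsm/kg ≈ 308.0 mOsm/kg
Osmolar gap = measured − calculated = 315 − 308.0 = 7.0 mOsm/kg

7.0 mOsm/kg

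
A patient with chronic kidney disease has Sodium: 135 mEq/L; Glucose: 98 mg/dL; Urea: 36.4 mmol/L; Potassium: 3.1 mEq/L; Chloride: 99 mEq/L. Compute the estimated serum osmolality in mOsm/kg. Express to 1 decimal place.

311.8 mOsm/kg

Calculated osmolality = 2·Na + glucose/18 + urea
= 2·135 + 98/18 + 36.4
= 270 + 5.44 + 36.40
= 311.84 mOsm/kg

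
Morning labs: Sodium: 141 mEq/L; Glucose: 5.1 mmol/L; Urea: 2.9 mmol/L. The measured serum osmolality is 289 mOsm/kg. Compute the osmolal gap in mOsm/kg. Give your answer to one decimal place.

Calculated osmolality = 2·Na + glucose + urea
= 2·141 + 5.1 + 2.9
= 282 + 5.10 + 2.90
= 290 mOsm/kg ≈ 290.0 mOsm/kg
Osmolar gap = measured − calculated = 289 − 290.0 = -1.0 mOsm/kg

-1.0 mOsm/kg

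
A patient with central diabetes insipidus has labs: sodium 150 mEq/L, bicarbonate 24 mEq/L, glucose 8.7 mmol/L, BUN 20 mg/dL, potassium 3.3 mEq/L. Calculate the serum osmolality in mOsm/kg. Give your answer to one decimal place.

Calculated osmolality = 2·Na + glucose + BUN/2.8
= 2·150 + 8.7 + 20/2.8
= 300 + 8.70 + 7.14
= 315.84 mOsm/kg

315.8 mOsm/kg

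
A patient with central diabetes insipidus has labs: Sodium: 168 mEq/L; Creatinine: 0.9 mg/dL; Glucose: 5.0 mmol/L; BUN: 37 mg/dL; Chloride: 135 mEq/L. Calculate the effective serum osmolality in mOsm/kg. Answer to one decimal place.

341.0 mOsm/kg

Effective osmolality excludes urea (freely permeant across cell membranes):
2·Na + glucose
= 2·168 + 5
= 336 + 5
= 341 mOsm/kg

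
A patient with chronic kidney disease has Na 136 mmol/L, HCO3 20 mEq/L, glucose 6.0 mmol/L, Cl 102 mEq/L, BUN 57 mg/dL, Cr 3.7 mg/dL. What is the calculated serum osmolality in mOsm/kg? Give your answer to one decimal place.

Calculated osmolality = 2·Na + glucose + BUN/2.8
= 2·136 + 6 + 57/2.8
= 272 + 6 + 20.36
= 298.36 mOsm/kg

298.4 mOsm/kg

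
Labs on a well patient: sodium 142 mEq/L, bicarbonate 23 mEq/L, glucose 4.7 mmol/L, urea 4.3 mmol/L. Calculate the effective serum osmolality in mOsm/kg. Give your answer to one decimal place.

Effective osmolality excludes urea (freely permeant across cell membranes):
2·Na + glucose
= 2·142 + 4.7
= 284 + 4.7
= 288.7 mOsm/kg

288.7 mOsm/kg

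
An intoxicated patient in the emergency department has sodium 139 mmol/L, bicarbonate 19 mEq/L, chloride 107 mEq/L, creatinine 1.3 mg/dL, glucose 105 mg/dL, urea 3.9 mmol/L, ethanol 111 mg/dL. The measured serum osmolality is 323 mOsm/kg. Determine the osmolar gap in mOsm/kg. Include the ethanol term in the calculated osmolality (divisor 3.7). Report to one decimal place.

5.3 mOsm/kg

Calculated osmolality = 2·Na + glucose/18 + urea + ethanol/3.7
= 2·139 + 105/18 + 3.9 + 111/3.7
= 278 + 5.83 + 3.90 + 30
= 317.73 mOsm/kg ≈ 317.7 mOsm/kg
Osmolar gap = measured − calculated = 323 − 317.7 = 5.3 mOsm/kg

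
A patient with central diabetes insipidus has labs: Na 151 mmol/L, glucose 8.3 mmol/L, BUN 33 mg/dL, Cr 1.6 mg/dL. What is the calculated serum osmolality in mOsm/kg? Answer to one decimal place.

322.1 mOsm/kg

Calculated osmolality = 2·Na + glucose + BUN/2.8
= 2·151 + 8.3 + 33/2.8
= 302 + 8.30 + 11.79
= 322.09 mOsm/kg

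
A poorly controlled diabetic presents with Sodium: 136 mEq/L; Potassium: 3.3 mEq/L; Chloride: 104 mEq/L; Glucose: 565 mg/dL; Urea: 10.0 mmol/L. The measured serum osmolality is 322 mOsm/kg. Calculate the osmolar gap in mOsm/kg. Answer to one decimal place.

8.6 mOsm/kg

Calculated osmolality = 2·Na + glucose/18 + urea
= 2·136 + 565/18 + 10
= 272 + 31.39 + 10
= 313.39 mOsm/kg ≈ 313.4 mOsm/kg
Osmolar gap = measured − calculated = 322 − 313.4 = 8.6 mOsm/kg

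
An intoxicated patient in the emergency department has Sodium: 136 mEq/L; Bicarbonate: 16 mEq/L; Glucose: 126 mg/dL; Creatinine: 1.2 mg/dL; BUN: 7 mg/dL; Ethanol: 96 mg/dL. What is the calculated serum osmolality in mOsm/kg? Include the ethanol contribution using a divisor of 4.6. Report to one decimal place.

Calculated osmolality = 2·Na + glucose/18 + BUN/2.8 + ethanol/4.6
= 2·136 + 126/18 + 7/2.8 + 96/4.6
= 272 + 7 + 2.50 + 20.87
= 302.37 mOsm/kg

302.4 mOsm/kg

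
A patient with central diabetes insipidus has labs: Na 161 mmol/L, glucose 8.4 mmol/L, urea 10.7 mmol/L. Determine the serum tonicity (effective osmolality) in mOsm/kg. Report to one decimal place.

330.4 mOsm/kg

Effective osmolality excludes urea (freely permeant across cell membranes):
2·Na + glucose
= 2·161 + 8.4
= 322 + 8.4
= 330.4 mOsm/kg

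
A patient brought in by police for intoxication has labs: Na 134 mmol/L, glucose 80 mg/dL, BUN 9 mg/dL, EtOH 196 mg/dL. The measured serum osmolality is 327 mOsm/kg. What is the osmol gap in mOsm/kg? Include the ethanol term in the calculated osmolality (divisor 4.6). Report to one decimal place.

Calculated osmolality = 2·Na + glucose/18 + BUN/2.8 + ethanol/4.6
= 2·134 + 80/18 + 9/2.8 + 196/4.6
= 268 + 4.44 + 3.21 + 42.61
= 318.26 mOsm/kg ≈ 318.3 mOsm/kg
Osmolar gap = measured − calculated = 327 − 318.3 = 8.7 mOsm/kg

8.7 mOsm/kg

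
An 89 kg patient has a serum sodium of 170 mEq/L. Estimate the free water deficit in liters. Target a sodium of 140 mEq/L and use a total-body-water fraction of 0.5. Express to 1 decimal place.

TBW = 0.5 · 89 = 44.5 L
Free water deficit = TBW · (Na/140 − 1)
= 44.5 · (170/140 − 1)
= 44.5 · 0.2143
= 9.54 L

9.5 L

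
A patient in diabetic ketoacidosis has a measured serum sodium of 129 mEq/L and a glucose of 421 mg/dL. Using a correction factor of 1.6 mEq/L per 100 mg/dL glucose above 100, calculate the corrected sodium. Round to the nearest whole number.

Corrected Na = measured Na + 1.6 · (glucose − 100)/100
= 129 + 1.6 · (421 − 100)/100
= 129 + 5.1
= 134.1 mEq/L

134 mEq/L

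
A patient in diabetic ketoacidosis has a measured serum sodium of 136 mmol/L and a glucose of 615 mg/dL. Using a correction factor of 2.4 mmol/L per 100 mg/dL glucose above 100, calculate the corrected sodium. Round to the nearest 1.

148 mmol/L

Corrected Na = measured Na + 2.4 · (glucose − 100)/100
= 136 + 2.4 · (615 − 100)/100
= 136 + 12.4
= 148.4 mmol/L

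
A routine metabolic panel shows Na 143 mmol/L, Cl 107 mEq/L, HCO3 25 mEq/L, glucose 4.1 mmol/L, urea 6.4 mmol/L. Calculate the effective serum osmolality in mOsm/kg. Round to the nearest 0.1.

Effective osmolality excludes urea (freely permeant across cell membranes):
2·Na + glucose
= 2·143 + 4.1
= 286 + 4.1
= 290.1 mOsm/kg

290.1 mOsm/kg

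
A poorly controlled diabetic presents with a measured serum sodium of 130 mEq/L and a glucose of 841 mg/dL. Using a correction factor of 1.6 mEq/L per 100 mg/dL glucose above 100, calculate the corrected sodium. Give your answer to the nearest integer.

Corrected Na = measured Na + 1.6 · (glucose − 100)/100
= 130 + 1.6 · (841 − 100)/100
= 130 + 11.9
= 141.9 mEq/L

142 mEq/L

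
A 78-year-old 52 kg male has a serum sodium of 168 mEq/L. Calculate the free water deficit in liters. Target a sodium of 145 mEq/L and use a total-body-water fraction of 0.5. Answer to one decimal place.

4.1 L

TBW = 0.5 · 52 = 26 L
Free water deficit = TBW · (Na/145 − 1)
= 26 · (168/145 − 1)
= 26 · 0.1586
= 4.12 L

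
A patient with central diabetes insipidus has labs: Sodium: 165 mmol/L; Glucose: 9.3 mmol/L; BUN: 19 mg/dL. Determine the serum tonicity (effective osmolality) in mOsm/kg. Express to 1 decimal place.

339.3 mOsm/kg

Effective osmolality excludes urea (freely permeant across cell membranes):
2·Na + glucose
= 2·165 + 9.3
= 330 + 9.3
= 339.3 mOsm/kg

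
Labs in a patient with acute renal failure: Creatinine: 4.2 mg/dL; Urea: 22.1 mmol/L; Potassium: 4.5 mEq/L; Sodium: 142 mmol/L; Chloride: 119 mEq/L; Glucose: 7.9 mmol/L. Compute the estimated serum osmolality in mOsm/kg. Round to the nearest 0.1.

314.0 mOsm/kg

Calculated osmolality = 2·Na + glucose + urea
= 2·142 + 7.9 + 22.1
= 284 + 7.90 + 22.10
= 314 mOsm/kg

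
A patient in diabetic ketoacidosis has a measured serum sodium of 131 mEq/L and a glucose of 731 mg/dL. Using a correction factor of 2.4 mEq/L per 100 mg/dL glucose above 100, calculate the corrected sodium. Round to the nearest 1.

Corrected Na = measured Na + 2.4 · (glucose − 100)/100
= 131 + 2.4 · (731 − 100)/100
= 131 + 15.1
= 146.1 mEq/L

146 mEq/L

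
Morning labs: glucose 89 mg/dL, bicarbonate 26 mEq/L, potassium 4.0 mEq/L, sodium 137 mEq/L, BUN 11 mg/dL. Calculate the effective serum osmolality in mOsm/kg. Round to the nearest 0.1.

278.9 mOsm/kg

Effective osmolality excludes urea (freely permeant across cell membranes):
2·Na + glucose/18
= 2·137 + 89/18
= 274 + 4.94
= 278.94 mOsm/kg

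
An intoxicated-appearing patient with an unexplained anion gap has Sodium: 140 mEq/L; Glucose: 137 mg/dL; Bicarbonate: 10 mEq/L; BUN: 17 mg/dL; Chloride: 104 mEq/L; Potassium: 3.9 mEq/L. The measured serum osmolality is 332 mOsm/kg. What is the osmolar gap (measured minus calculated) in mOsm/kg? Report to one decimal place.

Calculated osmolality = 2·Na + glucose/18 + BUN/2.8
= 2·140 + 137/18 + 17/2.8
= 280 + 7.61 + 6.07
= 293.68 mOsm/kg ≈ 293.7 mOsm/kg
Osmolar gap = measured − calculated = 332 − 293.7 = 38.3 mOsm/kg

38.3 mOsm/kg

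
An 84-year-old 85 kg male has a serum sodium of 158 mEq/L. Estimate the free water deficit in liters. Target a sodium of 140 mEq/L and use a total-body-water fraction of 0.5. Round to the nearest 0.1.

5.5 L

TBW = 0.5 · 85 = 42.5 L
Free water deficit = TBW · (Na/140 − 1)
= 42.5 · (158/140 − 1)
= 42.5 · 0.1286
= 5.47 L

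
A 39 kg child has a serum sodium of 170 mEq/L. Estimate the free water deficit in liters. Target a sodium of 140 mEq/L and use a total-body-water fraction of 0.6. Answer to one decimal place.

TBW = 0.6 · 39 = 23.4 L
Free water deficit = TBW · (Na/140 − 1)
= 23.4 · (170/140 − 1)
= 23.4 · 0.2143
= 5.01 L

5.0 L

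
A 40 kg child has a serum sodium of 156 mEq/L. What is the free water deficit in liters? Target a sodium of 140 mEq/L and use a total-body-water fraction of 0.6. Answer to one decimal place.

2.7 L

TBW = 0.6 · 40 = 24 L
Free water deficit = TBW · (Na/140 − 1)
= 24 · (156/140 − 1)
= 24 · 0.1143
= 2.74 L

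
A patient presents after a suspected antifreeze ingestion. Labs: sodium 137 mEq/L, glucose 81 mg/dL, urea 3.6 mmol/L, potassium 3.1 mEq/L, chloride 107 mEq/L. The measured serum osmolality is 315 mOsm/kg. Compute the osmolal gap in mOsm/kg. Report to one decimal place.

32.9 mOsm/kg

Calculated osmolality = 2·Na + glucose/18 + urea
= 2·137 + 81/18 + 3.6
= 274 + 4.50 + 3.60
= 282.1 mOsm/kg ≈ 282.1 mOsm/kg
Osmolar gap = measured − calculated = 315 − 282.1 = 32.9 mOsm/kg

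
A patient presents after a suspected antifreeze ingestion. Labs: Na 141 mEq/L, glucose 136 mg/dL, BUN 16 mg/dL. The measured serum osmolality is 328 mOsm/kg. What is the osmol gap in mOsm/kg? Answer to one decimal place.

32.7 mOsm/kg

Calculated osmolality = 2·Na + glucose/18 + BUN/2.8
= 2·141 + 136/18 + 16/2.8
= 282 + 7.56 + 5.71
= 295.27 mOsm/kg ≈ 295.3 mOsm/kg
Osmolar gap = measured − calculated = 328 − 295.3 = 32.7 mOsm/kg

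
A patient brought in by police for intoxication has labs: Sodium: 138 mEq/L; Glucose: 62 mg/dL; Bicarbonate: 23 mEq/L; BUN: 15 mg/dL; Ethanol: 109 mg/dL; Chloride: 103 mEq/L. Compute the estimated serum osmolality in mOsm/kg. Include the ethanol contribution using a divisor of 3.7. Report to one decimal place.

314.3 mOsm/kg

Calculated osmolality = 2·Na + glucose/18 + BUN/2.8 + ethanol/3.7
= 2·138 + 62/18 + 15/2.8 + 109/3.7
= 276 + 3.44 + 5.36 + 29.46
= 314.26 mOsm/kg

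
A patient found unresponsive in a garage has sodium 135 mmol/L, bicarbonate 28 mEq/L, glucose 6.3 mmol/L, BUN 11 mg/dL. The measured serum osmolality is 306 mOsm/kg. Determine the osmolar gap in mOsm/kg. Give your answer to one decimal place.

Calculated osmolality = 2·Na + glucose + BUN/2.8
= 2·135 + 6.3 + 11/2.8
= 270 + 6.30 + 3.93
= 280.23 mOsm/kg ≈ 280.2 mOsm/kg
Osmolar gap = measured − calculated = 306 − 280.2 = 25.8 mOsm/kg

25.8 mOsm/kg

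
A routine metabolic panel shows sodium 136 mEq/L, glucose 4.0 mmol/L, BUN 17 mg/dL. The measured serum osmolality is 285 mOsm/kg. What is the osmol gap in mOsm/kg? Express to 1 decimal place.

2.9 mOsm/kg

Calculated osmolality = 2·Na + glucose + BUN/2.8
= 2·136 + 4 + 17/2.8
= 272 + 4 + 6.07
= 282.07 mOsm/kg ≈ 282.1 mOsm/kg
Osmolar gap = measured − calculated = 285 − 282.1 = 2.9 mOsm/kg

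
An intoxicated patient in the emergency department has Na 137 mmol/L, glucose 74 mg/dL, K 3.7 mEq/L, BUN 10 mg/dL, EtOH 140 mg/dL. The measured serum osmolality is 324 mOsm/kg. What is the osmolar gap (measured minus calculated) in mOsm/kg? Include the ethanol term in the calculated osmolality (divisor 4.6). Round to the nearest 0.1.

11.9 mOsm/kg

Calculated osmolality = 2·Na + glucose/18 + BUN/2.8 + ethanol/4.6
= 2·137 + 74/18 + 10/2.8 + 140/4.6
= 274 + 4.11 + 3.57 + 30.43
= 312.11 mOsm/kg ≈ 312.1 mOsm/kg
Osmolar gap = measured − calculated = 324 − 312.1 = 11.9 mOsm/kg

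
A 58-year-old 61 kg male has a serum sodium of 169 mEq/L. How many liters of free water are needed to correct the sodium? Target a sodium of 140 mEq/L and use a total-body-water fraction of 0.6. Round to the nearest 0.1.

7.6 L

TBW = 0.6 · 61 = 36.6 L
Free water deficit = TBW · (Na/140 − 1)
= 36.6 · (169/140 − 1)
= 36.6 · 0.2071
= 7.58 L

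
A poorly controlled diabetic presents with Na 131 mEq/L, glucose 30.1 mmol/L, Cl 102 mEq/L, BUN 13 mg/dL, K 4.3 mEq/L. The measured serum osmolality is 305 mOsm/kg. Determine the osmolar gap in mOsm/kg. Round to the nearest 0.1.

8.3 mOsm/kg

Calculated osmolality = 2·Na + glucose + BUN/2.8
= 2·131 + 30.1 + 13/2.8
= 262 + 30.10 + 4.64
= 296.74 mOsm/kg ≈ 296.7 mOsm/kg
Osmolar gap = measured − calculated = 305 − 296.7 = 8.3 mOsm/kg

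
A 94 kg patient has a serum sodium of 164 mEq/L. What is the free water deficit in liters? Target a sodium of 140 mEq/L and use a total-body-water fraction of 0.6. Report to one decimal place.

TBW = 0.6 · 94 = 56.4 L
Free water deficit = TBW · (Na/140 − 1)
= 56.4 · (164/140 − 1)
= 56.4 · 0.1714
= 9.67 L

9.7 L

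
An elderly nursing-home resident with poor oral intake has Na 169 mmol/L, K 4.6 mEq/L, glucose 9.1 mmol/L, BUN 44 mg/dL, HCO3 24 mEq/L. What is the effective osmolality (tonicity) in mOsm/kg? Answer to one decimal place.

347.1 mOsm/kg

Effective osmolality excludes urea (freely permeant across cell membranes):
2·Na + glucose
= 2·169 + 9.1
= 338 + 9.1
= 347.1 mOsm/kg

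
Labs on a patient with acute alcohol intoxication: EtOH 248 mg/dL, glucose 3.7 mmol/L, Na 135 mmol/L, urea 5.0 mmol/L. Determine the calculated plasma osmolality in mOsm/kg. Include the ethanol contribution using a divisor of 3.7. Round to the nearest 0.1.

Calculated osmolality = 2·Na + glucose + urea + ethanol/3.7
= 2·135 + 3.7 + 5 + 248/3.7
= 270 + 3.70 + 5 + 67.03
= 345.73 mOsm/kg

345.7 mOsm/kg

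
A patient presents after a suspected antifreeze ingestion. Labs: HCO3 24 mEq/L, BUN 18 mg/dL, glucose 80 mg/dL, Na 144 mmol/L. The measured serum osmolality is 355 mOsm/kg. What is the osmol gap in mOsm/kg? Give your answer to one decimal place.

Calculated osmolality = 2·Na + glucose/18 + BUN/2.8
= 2·144 + 80/18 + 18/2.8
= 288 + 4.44 + 6.43
= 298.87 mOsm/kg ≈ 298.9 mOsm/kg
Osmolar gap = measured − calculated = 355 − 298.9 = 56.1 mOsm/kg

56.1 mOsm/kg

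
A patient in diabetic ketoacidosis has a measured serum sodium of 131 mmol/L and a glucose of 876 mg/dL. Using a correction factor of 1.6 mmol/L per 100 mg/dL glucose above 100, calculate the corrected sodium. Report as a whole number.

Corrected Na = measured Na + 1.6 · (glucose − 100)/100
= 131 + 1.6 · (876 − 100)/100
= 131 + 12.4
= 143.4 mmol/L

143 mmol/L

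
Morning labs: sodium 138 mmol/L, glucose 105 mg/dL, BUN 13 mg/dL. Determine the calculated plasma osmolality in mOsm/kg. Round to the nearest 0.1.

Calculated osmolality = 2·Na + glucose/18 + BUN/2.8
= 2·138 + 105/18 + 13/2.8
= 276 + 5.83 + 4.64
= 286.47 mOsm/kg

286.5 mOsm/kg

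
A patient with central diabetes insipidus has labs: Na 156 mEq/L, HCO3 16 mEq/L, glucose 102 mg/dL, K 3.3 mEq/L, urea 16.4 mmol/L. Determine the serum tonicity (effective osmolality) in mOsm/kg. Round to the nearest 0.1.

Effective osmolality excludes urea (freely permeant across cell membranes):
2·Na + glucose/18
= 2·156 + 102/18
= 312 + 5.67
= 317.67 mOsm/kg

317.7 mOsm/kg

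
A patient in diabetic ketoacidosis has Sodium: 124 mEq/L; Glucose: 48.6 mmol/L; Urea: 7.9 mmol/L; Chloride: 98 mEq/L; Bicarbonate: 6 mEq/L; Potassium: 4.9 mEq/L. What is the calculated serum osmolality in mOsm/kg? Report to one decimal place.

304.5 mOsm/kg

Calculated osmolality = 2·Na + glucose + urea
= 2·124 + 48.6 + 7.9
= 248 + 48.60 + 7.90
= 304.5 mOsm/kg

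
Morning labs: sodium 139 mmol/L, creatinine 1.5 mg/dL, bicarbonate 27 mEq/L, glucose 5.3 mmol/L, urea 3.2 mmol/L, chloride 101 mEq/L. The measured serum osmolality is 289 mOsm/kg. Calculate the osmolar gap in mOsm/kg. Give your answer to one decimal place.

Calculated osmolality = 2·Na + glucose + urea
= 2·139 + 5.3 + 3.2
= 278 + 5.30 + 3.20
= 286.5 mOsm/kg ≈ 286.5 mOsm/kg
Osmolar gap = measured − calculated = 289 − 286.5 = 2.5 mOsm/kg

2.5 mOsm/kg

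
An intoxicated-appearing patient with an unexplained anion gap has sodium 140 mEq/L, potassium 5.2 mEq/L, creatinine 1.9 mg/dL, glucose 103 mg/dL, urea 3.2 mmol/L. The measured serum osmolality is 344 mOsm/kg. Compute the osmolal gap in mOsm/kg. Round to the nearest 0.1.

55.1 mOsm/kg

Calculated osmolality = 2·Na + glucose/18 + urea
= 2·140 + 103/18 + 3.2
= 280 + 5.72 + 3.20
= 288.92 mOsm/kg ≈ 288.9 mOsm/kg
Osmolar gap = measured − calculated = 344 − 288.9 = 55.1 mOsm/kg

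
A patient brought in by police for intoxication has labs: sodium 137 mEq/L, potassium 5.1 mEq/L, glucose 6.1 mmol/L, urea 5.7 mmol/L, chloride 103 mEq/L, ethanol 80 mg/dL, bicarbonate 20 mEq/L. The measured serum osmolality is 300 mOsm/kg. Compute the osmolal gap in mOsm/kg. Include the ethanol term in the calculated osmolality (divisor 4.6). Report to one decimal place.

-3.2 mOsm/kg

Calculated osmolality = 2·Na + glucose + urea + ethanol/4.6
= 2·137 + 6.1 + 5.7 + 80/4.6
= 274 + 6.10 + 5.70 + 17.39
= 303.19 mOsm/kg ≈ 303.2 mOsm/kg
Osmolar gap = measured − calculated = 300 − 303.2 = -3.2 mOsm/kg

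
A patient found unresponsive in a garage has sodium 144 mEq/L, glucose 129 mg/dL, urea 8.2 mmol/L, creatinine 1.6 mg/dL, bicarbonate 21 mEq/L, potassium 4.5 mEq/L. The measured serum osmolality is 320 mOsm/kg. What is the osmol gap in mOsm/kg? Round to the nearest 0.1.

16.6 mOsm/kg

Calculated osmolality = 2·Na + glucose/18 + urea
= 2·144 + 129/18 + 8.2
= 288 + 7.17 + 8.20
= 303.37 mOsm/kg ≈ 303.4 mOsm/kg
Osmolar gap = measured − calculated = 320 − 303.4 = 16.6 mOsm/kg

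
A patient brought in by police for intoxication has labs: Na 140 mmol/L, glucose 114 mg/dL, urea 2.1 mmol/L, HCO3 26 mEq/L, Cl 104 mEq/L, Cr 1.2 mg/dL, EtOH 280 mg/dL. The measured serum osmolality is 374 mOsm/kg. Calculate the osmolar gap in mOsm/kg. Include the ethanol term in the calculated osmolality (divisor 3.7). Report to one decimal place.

9.9 mOsm/kg

Calculated osmolality = 2·Na + glucose/18 + urea + ethanol/3.7
= 2·140 + 114/18 + 2.1 + 280/3.7
= 280 + 6.33 + 2.10 + 75.68
= 364.11 mOsm/kg ≈ 364.1 mOsm/kg
Osmolar gap = measured − calculated = 374 − 364.1 = 9.9 mOsm/kg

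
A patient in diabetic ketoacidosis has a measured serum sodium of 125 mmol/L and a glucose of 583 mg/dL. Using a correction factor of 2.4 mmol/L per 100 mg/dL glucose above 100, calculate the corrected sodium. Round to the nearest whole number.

137 mmol/L

Corrected Na = measured Na + 2.4 · (glucose − 100)/100
= 125 + 2.4 · (583 − 100)/100
= 125 + 11.6
= 136.6 mmol/L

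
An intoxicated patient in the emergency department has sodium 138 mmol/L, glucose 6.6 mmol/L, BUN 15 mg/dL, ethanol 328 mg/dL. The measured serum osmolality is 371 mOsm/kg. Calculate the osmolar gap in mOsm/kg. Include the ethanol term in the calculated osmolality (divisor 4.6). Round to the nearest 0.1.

Calculated osmolality = 2·Na + glucose + BUN/2.8 + ethanol/4.6
= 2·138 + 6.6 + 15/2.8 + 328/4.6
= 276 + 6.60 + 5.36 + 71.30
= 359.26 mOsm/kg ≈ 359.3 mOsm/kg
Osmolar gap = measured − calculated = 371 − 359.3 = 11.7 mOsm/kg

11.7 mOsm/kg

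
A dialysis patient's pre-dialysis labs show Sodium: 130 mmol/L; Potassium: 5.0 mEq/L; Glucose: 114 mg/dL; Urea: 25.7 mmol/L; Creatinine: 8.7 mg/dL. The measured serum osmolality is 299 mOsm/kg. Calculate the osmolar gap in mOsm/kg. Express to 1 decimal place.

Calculated osmolality = 2·Na + glucose/18 + urea
= 2·130 + 114/18 + 25.7
= 260 + 6.33 + 25.70
= 292.03 mOsm/kg ≈ 292.0 mOsm/kg
Osmolar gap = measured − calculated = 299 − 292.0 = 7.0 mOsm/kg

7.0 mOsm/kg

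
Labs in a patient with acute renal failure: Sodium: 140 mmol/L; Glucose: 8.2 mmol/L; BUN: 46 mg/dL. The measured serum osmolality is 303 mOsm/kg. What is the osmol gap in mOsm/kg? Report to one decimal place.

Calculated osmolality = 2·Na + glucose + BUN/2.8
= 2·140 + 8.2 + 46/2.8
= 280 + 8.20 + 16.43
= 304.63 mOsm/kg ≈ 304.6 mOsm/kg
Osmolar gap = measured − calculated = 303 − 304.6 = -1.6 mOsm/kg

-1.6 mOsm/kg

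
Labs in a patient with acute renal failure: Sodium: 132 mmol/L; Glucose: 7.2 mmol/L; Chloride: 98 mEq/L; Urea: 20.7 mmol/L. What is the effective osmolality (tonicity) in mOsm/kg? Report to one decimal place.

Effective osmolality excludes urea (freely permeant across cell membranes):
2·Na + glucose
= 2·132 + 7.2
= 264 + 7.2
= 271.2 mOsm/kg

271.2 mOsm/kg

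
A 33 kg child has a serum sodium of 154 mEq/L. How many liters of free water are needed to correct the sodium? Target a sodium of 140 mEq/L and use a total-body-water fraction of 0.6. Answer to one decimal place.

TBW = 0.6 · 33 = 19.8 L
Free water deficit = TBW · (Na/140 − 1)
= 19.8 · (154/140 − 1)
= 19.8 · 0.1
= 1.98 L

2.0 L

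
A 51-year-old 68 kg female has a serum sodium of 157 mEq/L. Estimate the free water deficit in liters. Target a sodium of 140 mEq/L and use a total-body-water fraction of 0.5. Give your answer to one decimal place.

4.1 L

TBW = 0.5 · 68 = 34 L
Free water deficit = TBW · (Na/140 − 1)
= 34 · (157/140 − 1)
= 34 · 0.1214
= 4.13 L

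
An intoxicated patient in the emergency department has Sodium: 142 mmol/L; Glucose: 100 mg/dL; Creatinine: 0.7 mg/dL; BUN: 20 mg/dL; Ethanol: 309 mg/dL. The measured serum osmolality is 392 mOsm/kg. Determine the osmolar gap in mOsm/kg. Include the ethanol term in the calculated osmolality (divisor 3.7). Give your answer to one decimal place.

Calculated osmolality = 2·Na + glucose/18 + BUN/2.8 + ethanol/3.7
= 2·142 + 100/18 + 20/2.8 + 309/3.7
= 284 + 5.56 + 7.14 + 83.51
= 380.21 mOsm/kg ≈ 380.2 mOsm/kg
Osmolar gap = measured − calculated = 392 − 380.2 = 11.8 mOsm/kg

11.8 mOsm/kg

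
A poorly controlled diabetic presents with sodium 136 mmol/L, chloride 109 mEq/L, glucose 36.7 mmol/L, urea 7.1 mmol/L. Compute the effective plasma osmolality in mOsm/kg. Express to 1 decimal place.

Effective osmolality excludes urea (freely permeant across cell membranes):
2·Na + glucose
= 2·136 + 36.7
= 272 + 36.7
= 308.7 mOsm/kg

308.7 mOsm/kg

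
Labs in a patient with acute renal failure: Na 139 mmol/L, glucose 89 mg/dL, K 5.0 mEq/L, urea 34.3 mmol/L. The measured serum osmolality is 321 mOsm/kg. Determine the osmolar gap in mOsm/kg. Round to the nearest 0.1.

3.8 mOsm/kg

Calculated osmolality = 2·Na + glucose/18 + urea
= 2·139 + 89/18 + 34.3
= 278 + 4.94 + 34.30
= 317.24 mOsm/kg ≈ 317.2 mOsm/kg
Osmolar gap = measured − calculated = 321 − 317.2 = 3.8 mOsm/kg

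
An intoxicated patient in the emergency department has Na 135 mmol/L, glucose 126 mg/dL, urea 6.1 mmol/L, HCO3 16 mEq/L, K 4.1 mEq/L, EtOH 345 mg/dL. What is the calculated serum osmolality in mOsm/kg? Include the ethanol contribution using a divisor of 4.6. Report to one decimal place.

Calculated osmolality = 2·Na + glucose/18 + urea + ethanol/4.6
= 2·135 + 126/18 + 6.1 + 345/4.6
= 270 + 7 + 6.10 + 75
= 358.1 mOsm/kg

358.1 mOsm/kg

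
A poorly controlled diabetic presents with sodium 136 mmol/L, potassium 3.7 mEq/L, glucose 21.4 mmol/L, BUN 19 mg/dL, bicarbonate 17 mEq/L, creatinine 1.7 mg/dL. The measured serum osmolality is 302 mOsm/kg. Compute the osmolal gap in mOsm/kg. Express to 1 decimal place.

1.8 mOsm/kg

Calculated osmolality = 2·Na + glucose + BUN/2.8
= 2·136 + 21.4 + 19/2.8
= 272 + 21.40 + 6.79
= 300.19 mOsm/kg ≈ 300.2 mOsm/kg
Osmolar gap = measured − calculated = 302 − 300.2 = 1.8 mOsm/kg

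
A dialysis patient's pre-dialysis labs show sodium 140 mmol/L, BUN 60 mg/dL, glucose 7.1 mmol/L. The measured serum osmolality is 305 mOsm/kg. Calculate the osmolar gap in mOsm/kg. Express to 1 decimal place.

-3.5 mOsm/kg

Calculated osmolality = 2·Na + glucose + BUN/2.8
= 2·140 + 7.1 + 60/2.8
= 280 + 7.10 + 21.43
= 308.53 mOsm/kg ≈ 308.5 mOsm/kg
Osmolar gap = measured − calculated = 305 − 308.5 = -3.5 mOsm/kg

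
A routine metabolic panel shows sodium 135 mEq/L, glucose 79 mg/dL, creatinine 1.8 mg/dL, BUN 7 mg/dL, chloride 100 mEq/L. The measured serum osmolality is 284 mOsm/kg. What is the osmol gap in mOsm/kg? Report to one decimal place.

Calculated osmolality = 2·Na + glucose/18 + BUN/2.8
= 2·135 + 79/18 + 7/2.8
= 270 + 4.39 + 2.50
= 276.89 mOsm/kg ≈ 276.9 mOsm/kg
Osmolar gap = measured − calculated = 284 − 276.9 = 7.1 mOsm/kg

7.1 mOsm/kg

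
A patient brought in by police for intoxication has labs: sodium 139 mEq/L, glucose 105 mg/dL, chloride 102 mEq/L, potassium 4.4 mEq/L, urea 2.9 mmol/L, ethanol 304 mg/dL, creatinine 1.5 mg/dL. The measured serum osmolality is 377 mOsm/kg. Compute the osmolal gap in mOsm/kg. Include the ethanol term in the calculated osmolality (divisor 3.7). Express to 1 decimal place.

8.1 mOsm/kg

Calculated osmolality = 2·Na + glucose/18 + urea + ethanol/3.7
= 2·139 + 105/18 + 2.9 + 304/3.7
= 278 + 5.83 + 2.90 + 82.16
= 368.89 mOsm/kg ≈ 368.9 mOsm/kg
Osmolar gap = measured − calculated = 377 − 368.9 = 8.1 mOsm/kg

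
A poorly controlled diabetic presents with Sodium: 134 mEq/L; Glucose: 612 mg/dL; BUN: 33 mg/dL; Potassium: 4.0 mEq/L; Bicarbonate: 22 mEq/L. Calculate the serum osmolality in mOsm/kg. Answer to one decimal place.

Calculated osmolality = 2·Na + glucose/18 + BUN/2.8
= 2·134 + 612/18 + 33/2.8
= 268 + 34 + 11.79
= 313.79 mOsm/kg

313.8 mOsm/kg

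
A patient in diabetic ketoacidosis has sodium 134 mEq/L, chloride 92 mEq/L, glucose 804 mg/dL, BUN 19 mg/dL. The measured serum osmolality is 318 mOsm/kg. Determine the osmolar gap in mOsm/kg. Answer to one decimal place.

-1.5 mOsm/kg

Calculated osmolality = 2·Na + glucose/18 + BUN/2.8
= 2·134 + 804/18 + 19/2.8
= 268 + 44.67 + 6.79
= 319.46 mOsm/kg ≈ 319.5 mOsm/kg
Osmolar gap = measured − calculated = 318 − 319.5 = -1.5 mOsm/kg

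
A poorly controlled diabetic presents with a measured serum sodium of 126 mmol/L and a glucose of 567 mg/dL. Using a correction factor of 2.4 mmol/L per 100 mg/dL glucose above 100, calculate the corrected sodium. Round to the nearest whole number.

137 mmol/L

Corrected Na = measured Na + 2.4 · (glucose − 100)/100
= 126 + 2.4 · (567 − 100)/100
= 126 + 11.2
= 137.2 mmol/L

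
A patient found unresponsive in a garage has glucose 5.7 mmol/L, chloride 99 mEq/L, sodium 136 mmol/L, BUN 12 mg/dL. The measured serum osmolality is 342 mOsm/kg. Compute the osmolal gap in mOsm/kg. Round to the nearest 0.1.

60.0 mOsm/kg

Calculated osmolality = 2·Na + glucose + BUN/2.8
= 2·136 + 5.7 + 12/2.8
= 272 + 5.70 + 4.29
= 281.99 mOsm/kg ≈ 282.0 mOsm/kg
Osmolar gap = measured − calculated = 342 − 282.0 = 60.0 mOsm/kg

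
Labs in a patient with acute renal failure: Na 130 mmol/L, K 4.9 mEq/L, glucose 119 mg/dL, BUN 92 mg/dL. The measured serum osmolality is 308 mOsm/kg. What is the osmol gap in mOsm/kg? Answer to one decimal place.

8.5 mOsm/kg

Calculated osmolality = 2·Na + glucose/18 + BUN/2.8
= 2·130 + 119/18 + 92/2.8
= 260 + 6.61 + 32.86
= 299.47 mOsm/kg ≈ 299.5 mOsm/kg
Osmolar gap = measured − calculated = 308 − 299.5 = 8.5 mOsm/kg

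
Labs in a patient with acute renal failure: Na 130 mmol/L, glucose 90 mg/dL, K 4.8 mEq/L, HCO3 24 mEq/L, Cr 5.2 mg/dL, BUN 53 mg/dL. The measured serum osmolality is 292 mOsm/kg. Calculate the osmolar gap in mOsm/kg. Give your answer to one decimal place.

Calculated osmolality = 2·Na + glucose/18 + BUN/2.8
= 2·130 + 90/18 + 53/2.8
= 260 + 5 + 18.93
= 283.93 mOsm/kg ≈ 283.9 mOsm/kg
Osmolar gap = measured − calculated = 292 − 283.9 = 8.1 mOsm/kg

8.1 mOsm/kg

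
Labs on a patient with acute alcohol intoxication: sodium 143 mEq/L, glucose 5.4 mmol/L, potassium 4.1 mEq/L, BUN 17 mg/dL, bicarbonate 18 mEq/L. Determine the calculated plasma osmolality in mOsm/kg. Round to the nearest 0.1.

297.5 mOsm/kg

Calculated osmolality = 2·Na + glucose + BUN/2.8
= 2·143 + 5.4 + 17/2.8
= 286 + 5.40 + 6.07
= 297.47 mOsm/kg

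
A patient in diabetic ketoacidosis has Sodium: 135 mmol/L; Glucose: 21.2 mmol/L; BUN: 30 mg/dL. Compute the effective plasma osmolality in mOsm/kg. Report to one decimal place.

Effective osmolality excludes urea (freely permeant across cell membranes):
2·Na + glucose
= 2·135 + 21.2
= 270 + 21.2
= 291.2 mOsm/kg

291.2 mOsm/kg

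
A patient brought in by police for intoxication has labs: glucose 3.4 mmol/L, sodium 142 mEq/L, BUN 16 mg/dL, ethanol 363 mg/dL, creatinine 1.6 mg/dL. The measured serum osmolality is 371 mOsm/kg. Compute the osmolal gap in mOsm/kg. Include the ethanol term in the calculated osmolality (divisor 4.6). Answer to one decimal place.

-1.0 mOsm/kg

Calculated osmolality = 2·Na + glucose + BUN/2.8 + ethanol/4.6
= 2·142 + 3.4 + 16/2.8 + 363/4.6
= 284 + 3.40 + 5.71 + 78.91
= 372.02 mOsm/kg ≈ 372.0 mOsm/kg
Osmolar gap = measured − calculated = 371 − 372.0 = -1.0 mOsm/kg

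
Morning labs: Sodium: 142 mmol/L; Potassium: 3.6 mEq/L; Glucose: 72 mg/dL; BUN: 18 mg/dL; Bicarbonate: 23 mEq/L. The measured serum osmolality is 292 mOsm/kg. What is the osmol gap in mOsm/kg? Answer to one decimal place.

Calculated osmolality = 2·Na + glucose/18 + BUN/2.8
= 2·142 + 72/18 + 18/2.8
= 284 + 4 + 6.43
= 294.43 mOsm/kg ≈ 294.4 mOsm/kg
Osmolar gap = measured − calculated = 292 − 294.4 = -2.4 mOsm/kg

-2.4 mOsm/kg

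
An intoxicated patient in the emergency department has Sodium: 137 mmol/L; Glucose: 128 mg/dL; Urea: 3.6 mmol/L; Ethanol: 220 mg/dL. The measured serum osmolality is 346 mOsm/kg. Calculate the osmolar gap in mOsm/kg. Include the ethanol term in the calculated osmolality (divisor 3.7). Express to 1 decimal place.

1.8 mOsm/kg

Calculated osmolality = 2·Na + glucose/18 + urea + ethanol/3.7
= 2·137 + 128/18 + 3.6 + 220/3.7
= 274 + 7.11 + 3.60 + 59.46
= 344.17 mOsm/kg ≈ 344.2 mOsm/kg
Osmolar gap = measured − calculated = 346 − 344.2 = 1.8 mOsm/kg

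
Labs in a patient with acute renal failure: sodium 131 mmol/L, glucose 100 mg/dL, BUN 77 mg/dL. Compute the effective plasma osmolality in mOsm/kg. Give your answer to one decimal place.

267.6 mOsm/kg

Effective osmolality excludes urea (freely permeant across cell membranes):
2·Na + glucose/18
= 2·131 + 100/18
= 262 + 5.56
= 267.56 mOsm/kg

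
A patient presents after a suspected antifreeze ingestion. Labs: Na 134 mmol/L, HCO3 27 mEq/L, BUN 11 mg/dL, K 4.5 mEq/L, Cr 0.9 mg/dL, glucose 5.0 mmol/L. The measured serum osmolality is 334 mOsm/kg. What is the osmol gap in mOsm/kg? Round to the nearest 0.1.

57.1 mOsm/kg

Calculated osmolality = 2·Na + glucose + BUN/2.8
= 2·134 + 5 + 11/2.8
= 268 + 5 + 3.93
= 276.93 mOsm/kg ≈ 276.9 mOsm/kg
Osmolar gap = measured − calculated = 334 − 276.9 = 57.1 mOsm/kg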